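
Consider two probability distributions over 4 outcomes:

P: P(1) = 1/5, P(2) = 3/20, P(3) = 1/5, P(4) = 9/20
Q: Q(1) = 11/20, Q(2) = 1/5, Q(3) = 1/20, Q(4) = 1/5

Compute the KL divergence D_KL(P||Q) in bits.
0.5723 bits

D_KL(P||Q) = Σ P(x) log₂(P(x)/Q(x))

Computing term by term:
  P(1)·log₂(P(1)/Q(1)) = (1/5)·log₂((1/5)/(11/20)) = -0.29189
  P(2)·log₂(P(2)/Q(2)) = (3/20)·log₂((3/20)/(1/5)) = -0.06226
  P(3)·log₂(P(3)/Q(3)) = (1/5)·log₂((1/5)/(1/20)) = 0.40000
  P(4)·log₂(P(4)/Q(4)) = (9/20)·log₂((9/20)/(1/5)) = 0.52647

D_KL(P||Q) = -0.29189 - 0.06226 + 0.40000 + 0.52647 = 0.57232 ≈ 0.5723 bits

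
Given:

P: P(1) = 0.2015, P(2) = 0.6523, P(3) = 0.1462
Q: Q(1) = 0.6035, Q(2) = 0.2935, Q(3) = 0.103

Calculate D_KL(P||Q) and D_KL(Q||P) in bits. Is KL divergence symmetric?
D_KL(P||Q) = 0.5065 bits, D_KL(Q||P) = 0.5649 bits. No, KL divergence is not symmetric.

D_KL(P||Q) = Σ P(x) log₂(P(x)/Q(x))

Computing term by term:
  P(1)·log₂(P(1)/Q(1)) = 0.2015·log₂(0.2015/0.6035) = -0.31889
  P(2)·log₂(P(2)/Q(2)) = 0.6523·log₂(0.6523/0.2935) = 0.75156
  P(3)·log₂(P(3)/Q(3)) = 0.1462·log₂(0.1462/0.103) = 0.07387

D_KL(P||Q) = -0.31889 + 0.75156 + 0.07387 = 0.50654 ≈ 0.5065 bits

D_KL(Q||P) = Σ Q(x) log₂(Q(x)/P(x))

Computing term by term:
  Q(1)·log₂(Q(1)/P(1)) = 0.6035·log₂(0.6035/0.2015) = 0.95508
  Q(2)·log₂(Q(2)/P(2)) = 0.2935·log₂(0.2935/0.6523) = -0.33816
  Q(3)·log₂(Q(3)/P(3)) = 0.103·log₂(0.103/0.1462) = -0.05205

D_KL(Q||P) = 0.95508 - 0.33816 - 0.05205 = 0.56487 ≈ 0.5649 bits

These are NOT equal (difference: 0.0584 bits). KL divergence is asymmetric: D_KL(P||Q) ≠ D_KL(Q||P) in general.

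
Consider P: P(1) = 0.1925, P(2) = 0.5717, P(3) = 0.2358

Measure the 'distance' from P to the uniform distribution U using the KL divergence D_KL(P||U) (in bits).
0.1747 bits

U(i) = 1/3 for all i

D_KL(P||U) = Σ P(x) log₂(P(x) / (1/3))
           = Σ P(x) log₂(P(x)) + log₂(3)
           = log₂(3) - H(P)

H(P) = -Σ P(x) log₂(P(x)):
  -P(1)·log₂(P(1)) = -(0.1925)·log₂(0.1925) = 0.45759
  -P(2)·log₂(P(2)) = -(0.5717)·log₂(0.5717) = 0.46117
  -P(3)·log₂(P(3)) = -(0.2358)·log₂(0.2358) = 0.49149
H(P) = 0.45759 + 0.46117 + 0.49149 = 1.41025 bits

log₂(3) = 1.58496 bits

D_KL(P||U) = 1.58496 - 1.41025 = 0.17471 ≈ 0.1747 bits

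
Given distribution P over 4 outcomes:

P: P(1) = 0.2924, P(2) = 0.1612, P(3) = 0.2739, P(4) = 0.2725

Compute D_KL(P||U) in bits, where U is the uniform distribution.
0.0340 bits

U(i) = 1/4 for all i

D_KL(P||U) = Σ P(x) log₂(P(x) / (1/4))
           = Σ P(x) log₂(P(x)) + log₂(4)
           = log₂(4) - H(P)

H(P) = -Σ P(x) log₂(P(x)):
  -P(1)·log₂(P(1)) = -(0.2924)·log₂(0.2924) = 0.51871
  -P(2)·log₂(P(2)) = -(0.1612)·log₂(0.1612) = 0.42445
  -P(3)·log₂(P(3)) = -(0.2739)·log₂(0.2739) = 0.51172
  -P(4)·log₂(P(4)) = -(0.2725)·log₂(0.2725) = 0.51112
H(P) = 0.51871 + 0.42445 + 0.51172 + 0.51112 = 1.96600 bits

log₂(4) = 2.00000 bits

D_KL(P||U) = 2.00000 - 1.96600 = 0.03400 ≈ 0.0340 bits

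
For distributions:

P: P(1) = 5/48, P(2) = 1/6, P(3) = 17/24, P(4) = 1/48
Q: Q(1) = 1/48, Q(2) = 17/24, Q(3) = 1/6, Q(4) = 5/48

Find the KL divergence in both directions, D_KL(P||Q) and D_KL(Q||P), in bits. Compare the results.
D_KL(P||Q) = 1.3242 bits, D_KL(Q||P) = 1.3242 bits. The two directions give exactly the same value for this pair.

D_KL(P||Q) = Σ P(x) log₂(P(x)/Q(x))

Computing term by term:
  P(1)·log₂(P(1)/Q(1)) = (5/48)·log₂((5/48)/(1/48)) = 0.24187
  P(2)·log₂(P(2)/Q(2)) = (1/6)·log₂((1/6)/(17/24)) = -0.34791
  P(3)·log₂(P(3)/Q(3)) = (17/24)·log₂((17/24)/(1/6)) = 1.47862
  P(4)·log₂(P(4)/Q(4)) = (1/48)·log₂((1/48)/(5/48)) = -0.04837

D_KL(P||Q) = 0.24187 - 0.34791 + 1.47862 - 0.04837 = 1.32421 ≈ 1.3242 bits

D_KL(Q||P) = Σ Q(x) log₂(Q(x)/P(x))

Computing term by term:
  Q(1)·log₂(Q(1)/P(1)) = (1/48)·log₂((1/48)/(5/48)) = -0.04837
  Q(2)·log₂(Q(2)/P(2)) = (17/24)·log₂((17/24)/(1/6)) = 1.47862
  Q(3)·log₂(Q(3)/P(3)) = (1/6)·log₂((1/6)/(17/24)) = -0.34791
  Q(4)·log₂(Q(4)/P(4)) = (5/48)·log₂((5/48)/(1/48)) = 0.24187

D_KL(Q||P) = -0.04837 + 1.47862 - 0.34791 + 0.24187 = 1.32421 ≈ 1.3242 bits

These ARE equal here. Q is P with outcomes relabeled (Q(1) = P(4), Q(2) = P(3), Q(3) = P(2), Q(4) = P(1)) by a relabeling that is its own inverse, so the two sums contain exactly the same terms in a different order. This is a special case — KL divergence is not symmetric in general: D_KL(P||Q) ≠ D_KL(Q||P) for most P, Q.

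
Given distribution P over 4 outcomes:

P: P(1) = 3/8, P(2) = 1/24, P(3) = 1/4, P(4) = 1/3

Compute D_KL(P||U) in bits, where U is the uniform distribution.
0.2500 bits

U(i) = 1/4 for all i

D_KL(P||U) = Σ P(x) log₂(P(x) / (1/4))
           = Σ P(x) log₂(P(x)) + log₂(4)
           = log₂(4) - H(P)

H(P) = -Σ P(x) log₂(P(x)):
  -P(1)·log₂(P(1)) = -(3/8)·log₂(3/8) = 0.53064
  -P(2)·log₂(P(2)) = -(1/24)·log₂(1/24) = 0.19104
  -P(3)·log₂(P(3)) = -(1/4)·log₂(1/4) = 0.50000
  -P(4)·log₂(P(4)) = -(1/3)·log₂(1/3) = 0.52832
H(P) = 0.53064 + 0.19104 + 0.50000 + 0.52832 = 1.75000 bits

log₂(4) = 2.00000 bits

D_KL(P||U) = 2.00000 - 1.75000 = 0.25000 ≈ 0.2500 bits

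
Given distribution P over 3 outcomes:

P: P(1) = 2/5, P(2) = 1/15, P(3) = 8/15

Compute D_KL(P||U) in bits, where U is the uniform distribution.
0.3121 bits

U(i) = 1/3 for all i

D_KL(P||U) = Σ P(x) log₂(P(x) / (1/3))
           = Σ P(x) log₂(P(x)) + log₂(3)
           = log₂(3) - H(P)

H(P) = -Σ P(x) log₂(P(x)):
  -P(1)·log₂(P(1)) = -(2/5)·log₂(2/5) = 0.52877
  -P(2)·log₂(P(2)) = -(1/15)·log₂(1/15) = 0.26046
  -P(3)·log₂(P(3)) = -(8/15)·log₂(8/15) = 0.48367
H(P) = 0.52877 + 0.26046 + 0.48367 = 1.27290 bits

log₂(3) = 1.58496 bits

D_KL(P||U) = 1.58496 - 1.27290 = 0.31206 ≈ 0.3121 bits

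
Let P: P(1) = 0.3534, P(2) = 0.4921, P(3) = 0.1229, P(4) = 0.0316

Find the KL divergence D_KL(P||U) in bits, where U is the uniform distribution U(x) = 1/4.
0.4371 bits

U(i) = 1/4 for all i

D_KL(P||U) = Σ P(x) log₂(P(x) / (1/4))
           = Σ P(x) log₂(P(x)) + log₂(4)
           = log₂(4) - H(P)

H(P) = -Σ P(x) log₂(P(x)):
  -P(1)·log₂(P(1)) = -(0.3534)·log₂(0.3534) = 0.53032
  -P(2)·log₂(P(2)) = -(0.4921)·log₂(0.4921) = 0.50341
  -P(3)·log₂(P(3)) = -(0.1229)·log₂(0.1229) = 0.37170
  -P(4)·log₂(P(4)) = -(0.0316)·log₂(0.0316) = 0.15749
H(P) = 0.53032 + 0.50341 + 0.37170 + 0.15749 = 1.56292 bits

log₂(4) = 2.00000 bits

D_KL(P||U) = 2.00000 - 1.56292 = 0.43708 ≈ 0.4371 bits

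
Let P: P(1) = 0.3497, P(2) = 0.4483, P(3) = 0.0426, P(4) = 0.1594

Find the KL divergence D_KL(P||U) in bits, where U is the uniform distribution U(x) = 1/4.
0.3348 bits

U(i) = 1/4 for all i

D_KL(P||U) = Σ P(x) log₂(P(x) / (1/4))
           = Σ P(x) log₂(P(x)) + log₂(4)
           = log₂(4) - H(P)

H(P) = -Σ P(x) log₂(P(x)):
  -P(1)·log₂(P(1)) = -(0.3497)·log₂(0.3497) = 0.53008
  -P(2)·log₂(P(2)) = -(0.4483)·log₂(0.4483) = 0.51889
  -P(3)·log₂(P(3)) = -(0.0426)·log₂(0.0426) = 0.19396
  -P(4)·log₂(P(4)) = -(0.1594)·log₂(0.1594) = 0.42229
H(P) = 0.53008 + 0.51889 + 0.19396 + 0.42229 = 1.66522 bits

log₂(4) = 2.00000 bits

D_KL(P||U) = 2.00000 - 1.66522 = 0.33478 ≈ 0.3348 bits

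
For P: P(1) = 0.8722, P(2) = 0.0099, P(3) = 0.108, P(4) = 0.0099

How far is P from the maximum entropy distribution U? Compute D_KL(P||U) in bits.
1.3493 bits

U(i) = 1/4 for all i

D_KL(P||U) = Σ P(x) log₂(P(x) / (1/4))
           = Σ P(x) log₂(P(x)) + log₂(4)
           = log₂(4) - H(P)

H(P) = -Σ P(x) log₂(P(x)):
  -P(1)·log₂(P(1)) = -(0.8722)·log₂(0.8722) = 0.17206
  -P(2)·log₂(P(2)) = -(0.0099)·log₂(0.0099) = 0.06592
  -P(3)·log₂(P(3)) = -(0.108)·log₂(0.108) = 0.34678
  -P(4)·log₂(P(4)) = -(0.0099)·log₂(0.0099) = 0.06592
H(P) = 0.17206 + 0.06592 + 0.34678 + 0.06592 = 0.65068 bits

log₂(4) = 2.00000 bits

D_KL(P||U) = 2.00000 - 0.65068 = 1.34932 ≈ 1.3493 bits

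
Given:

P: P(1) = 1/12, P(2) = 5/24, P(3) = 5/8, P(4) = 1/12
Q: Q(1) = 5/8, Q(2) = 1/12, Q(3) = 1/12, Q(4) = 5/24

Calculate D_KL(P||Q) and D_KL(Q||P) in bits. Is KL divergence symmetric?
D_KL(P||Q) = 1.7398 bits, D_KL(Q||P) = 1.7398 bits. The two values coincide for this particular pair, but no — KL divergence is not symmetric in general.

D_KL(P||Q) = Σ P(x) log₂(P(x)/Q(x))

Computing term by term:
  P(1)·log₂(P(1)/Q(1)) = (1/12)·log₂((1/12)/(5/8)) = -0.24224
  P(2)·log₂(P(2)/Q(2)) = (5/24)·log₂((5/24)/(1/12)) = 0.27540
  P(3)·log₂(P(3)/Q(3)) = (5/8)·log₂((5/8)/(1/12)) = 1.81681
  P(4)·log₂(P(4)/Q(4)) = (1/12)·log₂((1/12)/(5/24)) = -0.11016

D_KL(P||Q) = -0.24224 + 0.27540 + 1.81681 - 0.11016 = 1.73981 ≈ 1.7398 bits

D_KL(Q||P) = Σ Q(x) log₂(Q(x)/P(x))

Computing term by term:
  Q(1)·log₂(Q(1)/P(1)) = (5/8)·log₂((5/8)/(1/12)) = 1.81681
  Q(2)·log₂(Q(2)/P(2)) = (1/12)·log₂((1/12)/(5/24)) = -0.11016
  Q(3)·log₂(Q(3)/P(3)) = (1/12)·log₂((1/12)/(5/8)) = -0.24224
  Q(4)·log₂(Q(4)/P(4)) = (5/24)·log₂((5/24)/(1/12)) = 0.27540

D_KL(Q||P) = 1.81681 - 0.11016 - 0.24224 + 0.27540 = 1.73981 ≈ 1.7398 bits

These ARE equal here. Q is P with outcomes relabeled (Q(1) = P(3), Q(2) = P(4), Q(3) = P(1), Q(4) = P(2)) by a relabeling that is its own inverse, so the two sums contain exactly the same terms in a different order. This is a special case — KL divergence is not symmetric in general: D_KL(P||Q) ≠ D_KL(Q||P) for most P, Q.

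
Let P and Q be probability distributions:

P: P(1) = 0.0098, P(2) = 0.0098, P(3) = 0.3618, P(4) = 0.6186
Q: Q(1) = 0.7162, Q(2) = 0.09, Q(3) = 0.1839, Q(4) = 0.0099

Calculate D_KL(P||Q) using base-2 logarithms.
3.9514 bits

D_KL(P||Q) = Σ P(x) log₂(P(x)/Q(x))

Computing term by term:
  P(1)·log₂(P(1)/Q(1)) = 0.0098·log₂(0.0098/0.7162) = -0.06068
  P(2)·log₂(P(2)/Q(2)) = 0.0098·log₂(0.0098/0.09) = -0.03135
  P(3)·log₂(P(3)/Q(3)) = 0.3618·log₂(0.3618/0.1839) = 0.35321
  P(4)·log₂(P(4)/Q(4)) = 0.6186·log₂(0.6186/0.0099) = 3.69022

D_KL(P||Q) = -0.06068 - 0.03135 + 0.35321 + 3.69022 = 3.95140 ≈ 3.9514 bits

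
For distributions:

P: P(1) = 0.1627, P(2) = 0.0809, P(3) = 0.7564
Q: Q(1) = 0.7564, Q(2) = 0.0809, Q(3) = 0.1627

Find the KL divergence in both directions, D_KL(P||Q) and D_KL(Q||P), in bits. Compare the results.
D_KL(P||Q) = 1.3162 bits, D_KL(Q||P) = 1.3162 bits. The two directions give exactly the same value for this pair.

D_KL(P||Q) = Σ P(x) log₂(P(x)/Q(x))

Computing term by term:
  P(1)·log₂(P(1)/Q(1)) = 0.1627·log₂(0.1627/0.7564) = -0.36070
  P(2)·log₂(P(2)/Q(2)) = 0.0809·log₂(0.0809/0.0809) = 0.00000
  P(3)·log₂(P(3)/Q(3)) = 0.7564·log₂(0.7564/0.1627) = 1.67689

D_KL(P||Q) = -0.36070 + 0.00000 + 1.67689 = 1.31619 ≈ 1.3162 bits

D_KL(Q||P) = Σ Q(x) log₂(Q(x)/P(x))

Computing term by term:
  Q(1)·log₂(Q(1)/P(1)) = 0.7564·log₂(0.7564/0.1627) = 1.67689
  Q(2)·log₂(Q(2)/P(2)) = 0.0809·log₂(0.0809/0.0809) = 0.00000
  Q(3)·log₂(Q(3)/P(3)) = 0.1627·log₂(0.1627/0.7564) = -0.36070

D_KL(Q||P) = 1.67689 + 0.00000 - 0.36070 = 1.31619 ≈ 1.3162 bits

These ARE equal here. Q is P with outcomes relabeled (Q(1) = P(3), Q(3) = P(1)) by a relabeling that is its own inverse, so the two sums contain exactly the same terms in a different order. This is a special case — KL divergence is not symmetric in general: D_KL(P||Q) ≠ D_KL(Q||P) for most P, Q.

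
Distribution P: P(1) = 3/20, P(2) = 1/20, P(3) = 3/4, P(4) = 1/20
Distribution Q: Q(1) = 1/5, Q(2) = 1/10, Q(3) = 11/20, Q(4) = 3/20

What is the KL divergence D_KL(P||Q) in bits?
0.1441 bits

D_KL(P||Q) = Σ P(x) log₂(P(x)/Q(x))

Computing term by term:
  P(1)·log₂(P(1)/Q(1)) = (3/20)·log₂((3/20)/(1/5)) = -0.06226
  P(2)·log₂(P(2)/Q(2)) = (1/20)·log₂((1/20)/(1/10)) = -0.05000
  P(3)·log₂(P(3)/Q(3)) = (3/4)·log₂((3/4)/(11/20)) = 0.33559
  P(4)·log₂(P(4)/Q(4)) = (1/20)·log₂((1/20)/(3/20)) = -0.07925

D_KL(P||Q) = -0.06226 - 0.05000 + 0.33559 - 0.07925 = 0.14408 ≈ 0.1441 bits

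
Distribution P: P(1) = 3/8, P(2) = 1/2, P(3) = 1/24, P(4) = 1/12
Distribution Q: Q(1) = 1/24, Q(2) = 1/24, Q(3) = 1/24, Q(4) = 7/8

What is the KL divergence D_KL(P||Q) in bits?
2.6985 bits

D_KL(P||Q) = Σ P(x) log₂(P(x)/Q(x))

Computing term by term:
  P(1)·log₂(P(1)/Q(1)) = (3/8)·log₂((3/8)/(1/24)) = 1.18872
  P(2)·log₂(P(2)/Q(2)) = (1/2)·log₂((1/2)/(1/24)) = 1.79248
  P(3)·log₂(P(3)/Q(3)) = (1/24)·log₂((1/24)/(1/24)) = 0.00000
  P(4)·log₂(P(4)/Q(4)) = (1/12)·log₂((1/12)/(7/8)) = -0.28269

D_KL(P||Q) = 1.18872 + 1.79248 + 0.00000 - 0.28269 = 2.69851 ≈ 2.6985 bits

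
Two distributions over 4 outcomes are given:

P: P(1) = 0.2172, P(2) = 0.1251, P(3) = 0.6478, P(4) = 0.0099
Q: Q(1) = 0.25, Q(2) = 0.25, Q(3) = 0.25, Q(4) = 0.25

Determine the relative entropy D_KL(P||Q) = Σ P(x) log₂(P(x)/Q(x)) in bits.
0.6747 bits

D_KL(P||Q) = Σ P(x) log₂(P(x)/Q(x))

Computing term by term:
  P(1)·log₂(P(1)/Q(1)) = 0.2172·log₂(0.2172/0.25) = -0.04407
  P(2)·log₂(P(2)/Q(2)) = 0.1251·log₂(0.1251/0.25) = -0.12496
  P(3)·log₂(P(3)/Q(3)) = 0.6478·log₂(0.6478/0.25) = 0.88983
  P(4)·log₂(P(4)/Q(4)) = 0.0099·log₂(0.0099/0.25) = -0.04612

D_KL(P||Q) = -0.04407 - 0.12496 + 0.88983 - 0.04612 = 0.67468 ≈ 0.6747 bits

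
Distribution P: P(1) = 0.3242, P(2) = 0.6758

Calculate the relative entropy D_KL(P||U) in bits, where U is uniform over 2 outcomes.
0.0911 bits

U(i) = 1/2 for all i

D_KL(P||U) = Σ P(x) log₂(P(x) / (1/2))
           = Σ P(x) log₂(P(x)) + log₂(2)
           = log₂(2) - H(P)

H(P) = -Σ P(x) log₂(P(x)):
  -P(1)·log₂(P(1)) = -(0.3242)·log₂(0.3242) = 0.52684
  -P(2)·log₂(P(2)) = -(0.6758)·log₂(0.6758) = 0.38205
H(P) = 0.52684 + 0.38205 = 0.90889 bits

log₂(2) = 1.00000 bits

D_KL(P||U) = 1.00000 - 0.90889 = 0.09111 ≈ 0.0911 bits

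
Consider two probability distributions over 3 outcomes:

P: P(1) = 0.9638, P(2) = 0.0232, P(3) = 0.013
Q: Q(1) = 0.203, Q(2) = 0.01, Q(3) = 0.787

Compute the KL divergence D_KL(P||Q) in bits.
2.1171 bits

D_KL(P||Q) = Σ P(x) log₂(P(x)/Q(x))

Computing term by term:
  P(1)·log₂(P(1)/Q(1)) = 0.9638·log₂(0.9638/0.203) = 2.16590
  P(2)·log₂(P(2)/Q(2)) = 0.0232·log₂(0.0232/0.01) = 0.02817
  P(3)·log₂(P(3)/Q(3)) = 0.013·log₂(0.013/0.787) = -0.07696

D_KL(P||Q) = 2.16590 + 0.02817 - 0.07696 = 2.11711 ≈ 2.1171 bits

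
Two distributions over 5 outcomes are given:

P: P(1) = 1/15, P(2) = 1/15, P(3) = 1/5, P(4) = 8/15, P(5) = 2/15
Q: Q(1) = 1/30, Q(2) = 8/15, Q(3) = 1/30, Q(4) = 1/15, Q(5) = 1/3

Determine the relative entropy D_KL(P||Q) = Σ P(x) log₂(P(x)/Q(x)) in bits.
1.8074 bits

D_KL(P||Q) = Σ P(x) log₂(P(x)/Q(x))

Computing term by term:
  P(1)·log₂(P(1)/Q(1)) = (1/15)·log₂((1/15)/(1/30)) = 0.06667
  P(2)·log₂(P(2)/Q(2)) = (1/15)·log₂((1/15)/(8/15)) = -0.20000
  P(3)·log₂(P(3)/Q(3)) = (1/5)·log₂((1/5)/(1/30)) = 0.51699
  P(4)·log₂(P(4)/Q(4)) = (8/15)·log₂((8/15)/(1/15)) = 1.60000
  P(5)·log₂(P(5)/Q(5)) = (2/15)·log₂((2/15)/(1/3)) = -0.17626

D_KL(P||Q) = 0.06667 - 0.20000 + 0.51699 + 1.60000 - 0.17626 = 1.80740 ≈ 1.8074 bits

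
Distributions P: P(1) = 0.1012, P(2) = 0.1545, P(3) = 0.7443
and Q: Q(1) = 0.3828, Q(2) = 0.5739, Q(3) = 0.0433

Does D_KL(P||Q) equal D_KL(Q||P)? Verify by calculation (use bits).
D_KL(P||Q) = 2.5675 bits, D_KL(Q||P) = 1.6436 bits. No — D_KL(P||Q) ≠ D_KL(Q||P) for this pair.

D_KL(P||Q) = Σ P(x) log₂(P(x)/Q(x))

Computing term by term:
  P(1)·log₂(P(1)/Q(1)) = 0.1012·log₂(0.1012/0.3828) = -0.19424
  P(2)·log₂(P(2)/Q(2)) = 0.1545·log₂(0.1545/0.5739) = -0.29250
  P(3)·log₂(P(3)/Q(3)) = 0.7443·log₂(0.7443/0.0433) = 3.05419

D_KL(P||Q) = -0.19424 - 0.29250 + 3.05419 = 2.56745 ≈ 2.5675 bits

D_KL(Q||P) = Σ Q(x) log₂(Q(x)/P(x))

Computing term by term:
  Q(1)·log₂(Q(1)/P(1)) = 0.3828·log₂(0.3828/0.1012) = 0.73474
  Q(2)·log₂(Q(2)/P(2)) = 0.5739·log₂(0.5739/0.1545) = 1.08650
  Q(3)·log₂(Q(3)/P(3)) = 0.0433·log₂(0.0433/0.7443) = -0.17768

D_KL(Q||P) = 0.73474 + 1.08650 - 0.17768 = 1.64356 ≈ 1.6436 bits

These are NOT equal (difference: 0.9239 bits). KL divergence is asymmetric: D_KL(P||Q) ≠ D_KL(Q||P) in general.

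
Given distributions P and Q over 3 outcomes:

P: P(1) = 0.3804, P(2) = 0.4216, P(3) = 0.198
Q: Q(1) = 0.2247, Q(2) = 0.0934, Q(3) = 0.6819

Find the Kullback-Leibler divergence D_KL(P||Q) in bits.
0.8524 bits

D_KL(P||Q) = Σ P(x) log₂(P(x)/Q(x))

Computing term by term:
  P(1)·log₂(P(1)/Q(1)) = 0.3804·log₂(0.3804/0.2247) = 0.28892
  P(2)·log₂(P(2)/Q(2)) = 0.4216·log₂(0.4216/0.0934) = 0.91672
  P(3)·log₂(P(3)/Q(3)) = 0.198·log₂(0.198/0.6819) = -0.35324

D_KL(P||Q) = 0.28892 + 0.91672 - 0.35324 = 0.85240 ≈ 0.8524 bits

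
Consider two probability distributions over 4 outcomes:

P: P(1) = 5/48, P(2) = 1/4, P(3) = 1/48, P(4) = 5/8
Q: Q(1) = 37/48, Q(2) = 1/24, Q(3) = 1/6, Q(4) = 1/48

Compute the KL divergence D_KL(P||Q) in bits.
3.3498 bits

D_KL(P||Q) = Σ P(x) log₂(P(x)/Q(x))

Computing term by term:
  P(1)·log₂(P(1)/Q(1)) = (5/48)·log₂((5/48)/(37/48)) = -0.30078
  P(2)·log₂(P(2)/Q(2)) = (1/4)·log₂((1/4)/(1/24)) = 0.64624
  P(3)·log₂(P(3)/Q(3)) = (1/48)·log₂((1/48)/(1/6)) = -0.06250
  P(4)·log₂(P(4)/Q(4)) = (5/8)·log₂((5/8)/(1/48)) = 3.06681

D_KL(P||Q) = -0.30078 + 0.64624 - 0.06250 + 3.06681 = 3.34977 ≈ 3.3498 bits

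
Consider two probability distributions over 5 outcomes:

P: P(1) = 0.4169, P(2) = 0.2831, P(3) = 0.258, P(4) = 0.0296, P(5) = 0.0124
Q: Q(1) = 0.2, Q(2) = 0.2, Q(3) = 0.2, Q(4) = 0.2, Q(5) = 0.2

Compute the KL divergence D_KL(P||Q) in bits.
0.5472 bits

D_KL(P||Q) = Σ P(x) log₂(P(x)/Q(x))

Computing term by term:
  P(1)·log₂(P(1)/Q(1)) = 0.4169·log₂(0.4169/0.2) = 0.44179
  P(2)·log₂(P(2)/Q(2)) = 0.2831·log₂(0.2831/0.2) = 0.14192
  P(3)·log₂(P(3)/Q(3)) = 0.258·log₂(0.258/0.2) = 0.09478
  P(4)·log₂(P(4)/Q(4)) = 0.0296·log₂(0.0296/0.2) = -0.08159
  P(5)·log₂(P(5)/Q(5)) = 0.0124·log₂(0.0124/0.2) = -0.04974

D_KL(P||Q) = 0.44179 + 0.14192 + 0.09478 - 0.08159 - 0.04974 = 0.54716 ≈ 0.5472 bits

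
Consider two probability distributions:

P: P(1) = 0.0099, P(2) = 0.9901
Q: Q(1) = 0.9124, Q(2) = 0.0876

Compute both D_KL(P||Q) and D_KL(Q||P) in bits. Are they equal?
D_KL(P||Q) = 3.3993 bits, D_KL(Q||P) = 5.6479 bits. No, they are not equal.

D_KL(P||Q) = Σ P(x) log₂(P(x)/Q(x))

Computing term by term:
  P(1)·log₂(P(1)/Q(1)) = 0.0099·log₂(0.0099/0.9124) = -0.06461
  P(2)·log₂(P(2)/Q(2)) = 0.9901·log₂(0.9901/0.0876) = 3.46394

D_KL(P||Q) = -0.06461 + 3.46394 = 3.39933 ≈ 3.3993 bits

D_KL(Q||P) = Σ Q(x) log₂(Q(x)/P(x))

Computing term by term:
  Q(1)·log₂(Q(1)/P(1)) = 0.9124·log₂(0.9124/0.0099) = 5.95441
  Q(2)·log₂(Q(2)/P(2)) = 0.0876·log₂(0.0876/0.9901) = -0.30647

D_KL(Q||P) = 5.95441 - 0.30647 = 5.64794 ≈ 5.6479 bits

These are NOT equal (difference: 2.2486 bits). KL divergence is asymmetric: D_KL(P||Q) ≠ D_KL(Q||P) in general.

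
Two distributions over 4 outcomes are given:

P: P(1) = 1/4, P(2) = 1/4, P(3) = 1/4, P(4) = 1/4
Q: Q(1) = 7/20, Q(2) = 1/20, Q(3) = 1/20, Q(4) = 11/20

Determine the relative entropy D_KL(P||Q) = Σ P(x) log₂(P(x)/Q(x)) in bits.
0.7552 bits

D_KL(P||Q) = Σ P(x) log₂(P(x)/Q(x))

Computing term by term:
  P(1)·log₂(P(1)/Q(1)) = (1/4)·log₂((1/4)/(7/20)) = -0.12136
  P(2)·log₂(P(2)/Q(2)) = (1/4)·log₂((1/4)/(1/20)) = 0.58048
  P(3)·log₂(P(3)/Q(3)) = (1/4)·log₂((1/4)/(1/20)) = 0.58048
  P(4)·log₂(P(4)/Q(4)) = (1/4)·log₂((1/4)/(11/20)) = -0.28438

D_KL(P||Q) = -0.12136 + 0.58048 + 0.58048 - 0.28438 = 0.75522 ≈ 0.7552 bits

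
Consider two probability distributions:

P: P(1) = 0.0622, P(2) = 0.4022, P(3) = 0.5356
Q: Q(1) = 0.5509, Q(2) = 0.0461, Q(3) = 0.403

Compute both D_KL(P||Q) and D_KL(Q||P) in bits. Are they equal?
D_KL(P||Q) = 1.2810 bits, D_KL(Q||P) = 1.4241 bits. No, they are not equal.

D_KL(P||Q) = Σ P(x) log₂(P(x)/Q(x))

Computing term by term:
  P(1)·log₂(P(1)/Q(1)) = 0.0622·log₂(0.0622/0.5509) = -0.19573
  P(2)·log₂(P(2)/Q(2)) = 0.4022·log₂(0.4022/0.0461) = 1.25690
  P(3)·log₂(P(3)/Q(3)) = 0.5356·log₂(0.5356/0.403) = 0.21980

D_KL(P||Q) = -0.19573 + 1.25690 + 0.21980 = 1.28097 ≈ 1.2810 bits

D_KL(Q||P) = Σ Q(x) log₂(Q(x)/P(x))

Computing term by term:
  Q(1)·log₂(Q(1)/P(1)) = 0.5509·log₂(0.5509/0.0622) = 1.73357
  Q(2)·log₂(Q(2)/P(2)) = 0.0461·log₂(0.0461/0.4022) = -0.14407
  Q(3)·log₂(Q(3)/P(3)) = 0.403·log₂(0.403/0.5356) = -0.16538

D_KL(Q||P) = 1.73357 - 0.14407 - 0.16538 = 1.42412 ≈ 1.4241 bits

These are NOT equal (difference: 0.1431 bits). KL divergence is asymmetric: D_KL(P||Q) ≠ D_KL(Q||P) in general.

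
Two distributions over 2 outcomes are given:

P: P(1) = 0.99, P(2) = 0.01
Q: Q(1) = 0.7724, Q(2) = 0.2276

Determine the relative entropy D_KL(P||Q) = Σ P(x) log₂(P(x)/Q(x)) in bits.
0.3094 bits

D_KL(P||Q) = Σ P(x) log₂(P(x)/Q(x))

Computing term by term:
  P(1)·log₂(P(1)/Q(1)) = 0.99·log₂(0.99/0.7724) = 0.35450
  P(2)·log₂(P(2)/Q(2)) = 0.01·log₂(0.01/0.2276) = -0.04508

D_KL(P||Q) = 0.35450 - 0.04508 = 0.30942 ≈ 0.3094 bits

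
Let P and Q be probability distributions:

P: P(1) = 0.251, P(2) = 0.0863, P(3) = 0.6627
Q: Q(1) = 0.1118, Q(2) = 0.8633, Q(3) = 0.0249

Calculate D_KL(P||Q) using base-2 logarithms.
3.1434 bits

D_KL(P||Q) = Σ P(x) log₂(P(x)/Q(x))

Computing term by term:
  P(1)·log₂(P(1)/Q(1)) = 0.251·log₂(0.251/0.1118) = 0.29286
  P(2)·log₂(P(2)/Q(2)) = 0.0863·log₂(0.0863/0.8633) = -0.28673
  P(3)·log₂(P(3)/Q(3)) = 0.6627·log₂(0.6627/0.0249) = 3.13731

D_KL(P||Q) = 0.29286 - 0.28673 + 3.13731 = 3.14344 ≈ 3.1434 bits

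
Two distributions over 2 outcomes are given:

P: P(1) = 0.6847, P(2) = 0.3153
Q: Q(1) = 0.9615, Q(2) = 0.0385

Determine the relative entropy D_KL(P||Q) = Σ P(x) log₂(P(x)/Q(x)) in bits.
0.6212 bits

D_KL(P||Q) = Σ P(x) log₂(P(x)/Q(x))

Computing term by term:
  P(1)·log₂(P(1)/Q(1)) = 0.6847·log₂(0.6847/0.9615) = -0.33538
  P(2)·log₂(P(2)/Q(2)) = 0.3153·log₂(0.3153/0.0385) = 0.95656

D_KL(P||Q) = -0.33538 + 0.95656 = 0.62118 ≈ 0.6212 bits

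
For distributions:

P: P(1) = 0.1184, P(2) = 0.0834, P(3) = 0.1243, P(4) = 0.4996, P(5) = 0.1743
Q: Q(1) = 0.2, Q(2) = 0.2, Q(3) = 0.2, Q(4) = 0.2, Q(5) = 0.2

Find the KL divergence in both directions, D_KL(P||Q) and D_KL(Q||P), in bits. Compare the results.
D_KL(P||Q) = 0.3452 bits, D_KL(Q||P) = 0.3164 bits. D_KL(P||Q) is larger than D_KL(Q||P) by 0.0288 bits; the two directions differ.

D_KL(P||Q) = Σ P(x) log₂(P(x)/Q(x))

Computing term by term:
  P(1)·log₂(P(1)/Q(1)) = 0.1184·log₂(0.1184/0.2) = -0.08955
  P(2)·log₂(P(2)/Q(2)) = 0.0834·log₂(0.0834/0.2) = -0.10524
  P(3)·log₂(P(3)/Q(3)) = 0.1243·log₂(0.1243/0.2) = -0.08529
  P(4)·log₂(P(4)/Q(4)) = 0.4996·log₂(0.4996/0.2) = 0.65986
  P(5)·log₂(P(5)/Q(5)) = 0.1743·log₂(0.1743/0.2) = -0.03459

D_KL(P||Q) = -0.08955 - 0.10524 - 0.08529 + 0.65986 - 0.03459 = 0.34519 ≈ 0.3452 bits

D_KL(Q||P) = Σ Q(x) log₂(Q(x)/P(x))

Computing term by term:
  Q(1)·log₂(Q(1)/P(1)) = 0.2·log₂(0.2/0.1184) = 0.15127
  Q(2)·log₂(Q(2)/P(2)) = 0.2·log₂(0.2/0.0834) = 0.25238
  Q(3)·log₂(Q(3)/P(3)) = 0.2·log₂(0.2/0.1243) = 0.13723
  Q(4)·log₂(Q(4)/P(4)) = 0.2·log₂(0.2/0.4996) = -0.26415
  Q(5)·log₂(Q(5)/P(5)) = 0.2·log₂(0.2/0.1743) = 0.03969

D_KL(Q||P) = 0.15127 + 0.25238 + 0.13723 - 0.26415 + 0.03969 = 0.31642 ≈ 0.3164 bits

These are NOT equal (difference: 0.0288 bits). KL divergence is asymmetric: D_KL(P||Q) ≠ D_KL(Q||P) in general.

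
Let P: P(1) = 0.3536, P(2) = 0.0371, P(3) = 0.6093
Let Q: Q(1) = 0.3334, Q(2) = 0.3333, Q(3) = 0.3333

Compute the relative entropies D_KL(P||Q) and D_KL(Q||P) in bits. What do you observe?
D_KL(P||Q) = 0.4428 bits, D_KL(Q||P) = 0.7373 bits. The two directions give different values (D_KL(Q||P) exceeds D_KL(P||Q) by 0.2945 bits): KL divergence is asymmetric.

D_KL(P||Q) = Σ P(x) log₂(P(x)/Q(x))

Computing term by term:
  P(1)·log₂(P(1)/Q(1)) = 0.3536·log₂(0.3536/0.3334) = 0.03001
  P(2)·log₂(P(2)/Q(2)) = 0.0371·log₂(0.0371/0.3333) = -0.11751
  P(3)·log₂(P(3)/Q(3)) = 0.6093·log₂(0.6093/0.3333) = 0.53029

D_KL(P||Q) = 0.03001 - 0.11751 + 0.53029 = 0.44279 ≈ 0.4428 bits

D_KL(Q||P) = Σ Q(x) log₂(Q(x)/P(x))

Computing term by term:
  Q(1)·log₂(Q(1)/P(1)) = 0.3334·log₂(0.3334/0.3536) = -0.02829
  Q(2)·log₂(Q(2)/P(2)) = 0.3333·log₂(0.3333/0.0371) = 1.05567
  Q(3)·log₂(Q(3)/P(3)) = 0.3333·log₂(0.3333/0.6093) = -0.29008

D_KL(Q||P) = -0.02829 + 1.05567 - 0.29008 = 0.73730 ≈ 0.7373 bits

These are NOT equal (difference: 0.2945 bits). KL divergence is asymmetric: D_KL(P||Q) ≠ D_KL(Q||P) in general.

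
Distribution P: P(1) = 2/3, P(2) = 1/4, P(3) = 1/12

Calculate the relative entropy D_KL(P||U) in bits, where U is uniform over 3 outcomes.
0.3962 bits

U(i) = 1/3 for all i

D_KL(P||U) = Σ P(x) log₂(P(x) / (1/3))
           = Σ P(x) log₂(P(x)) + log₂(3)
           = log₂(3) - H(P)

H(P) = -Σ P(x) log₂(P(x)):
  -P(1)·log₂(P(1)) = -(2/3)·log₂(2/3) = 0.38998
  -P(2)·log₂(P(2)) = -(1/4)·log₂(1/4) = 0.50000
  -P(3)·log₂(P(3)) = -(1/12)·log₂(1/12) = 0.29875
H(P) = 0.38998 + 0.50000 + 0.29875 = 1.18873 bits

log₂(3) = 1.58496 bits

D_KL(P||U) = 1.58496 - 1.18873 = 0.39623 ≈ 0.3962 bits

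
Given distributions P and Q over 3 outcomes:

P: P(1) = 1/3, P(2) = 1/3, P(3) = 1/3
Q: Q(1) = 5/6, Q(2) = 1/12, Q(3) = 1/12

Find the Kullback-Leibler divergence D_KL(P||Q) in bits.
0.8927 bits

D_KL(P||Q) = Σ P(x) log₂(P(x)/Q(x))

Computing term by term:
  P(1)·log₂(P(1)/Q(1)) = (1/3)·log₂((1/3)/(5/6)) = -0.44064
  P(2)·log₂(P(2)/Q(2)) = (1/3)·log₂((1/3)/(1/12)) = 0.66667
  P(3)·log₂(P(3)/Q(3)) = (1/3)·log₂((1/3)/(1/12)) = 0.66667

D_KL(P||Q) = -0.44064 + 0.66667 + 0.66667 = 0.89270 ≈ 0.8927 bits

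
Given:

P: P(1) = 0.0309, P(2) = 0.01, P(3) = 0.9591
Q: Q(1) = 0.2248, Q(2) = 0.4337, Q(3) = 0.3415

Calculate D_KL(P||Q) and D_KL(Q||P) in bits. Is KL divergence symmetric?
D_KL(P||Q) = 1.2860 bits, D_KL(Q||P) = 2.4936 bits. No, KL divergence is not symmetric.

D_KL(P||Q) = Σ P(x) log₂(P(x)/Q(x))

Computing term by term:
  P(1)·log₂(P(1)/Q(1)) = 0.0309·log₂(0.0309/0.2248) = -0.08847
  P(2)·log₂(P(2)/Q(2)) = 0.01·log₂(0.01/0.4337) = -0.05439
  P(3)·log₂(P(3)/Q(3)) = 0.9591·log₂(0.9591/0.3415) = 1.42886

D_KL(P||Q) = -0.08847 - 0.05439 + 1.42886 = 1.28600 ≈ 1.2860 bits

D_KL(Q||P) = Σ Q(x) log₂(Q(x)/P(x))

Computing term by term:
  Q(1)·log₂(Q(1)/P(1)) = 0.2248·log₂(0.2248/0.0309) = 0.64359
  Q(2)·log₂(Q(2)/P(2)) = 0.4337·log₂(0.4337/0.01) = 2.35873
  Q(3)·log₂(Q(3)/P(3)) = 0.3415·log₂(0.3415/0.9591) = -0.50877

D_KL(Q||P) = 0.64359 + 2.35873 - 0.50877 = 2.49355 ≈ 2.4936 bits

These are NOT equal (difference: 1.2076 bits). KL divergence is asymmetric: D_KL(P||Q) ≠ D_KL(Q||P) in general.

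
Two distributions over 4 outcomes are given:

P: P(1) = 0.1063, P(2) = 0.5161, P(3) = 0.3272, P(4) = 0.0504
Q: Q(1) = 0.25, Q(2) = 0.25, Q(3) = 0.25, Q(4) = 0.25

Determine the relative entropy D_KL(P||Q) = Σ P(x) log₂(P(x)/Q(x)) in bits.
0.4191 bits

D_KL(P||Q) = Σ P(x) log₂(P(x)/Q(x))

Computing term by term:
  P(1)·log₂(P(1)/Q(1)) = 0.1063·log₂(0.1063/0.25) = -0.13115
  P(2)·log₂(P(2)/Q(2)) = 0.5161·log₂(0.5161/0.25) = 0.53970
  P(3)·log₂(P(3)/Q(3)) = 0.3272·log₂(0.3272/0.25) = 0.12703
  P(4)·log₂(P(4)/Q(4)) = 0.0504·log₂(0.0504/0.25) = -0.11645

D_KL(P||Q) = -0.13115 + 0.53970 + 0.12703 - 0.11645 = 0.41913 ≈ 0.4191 bits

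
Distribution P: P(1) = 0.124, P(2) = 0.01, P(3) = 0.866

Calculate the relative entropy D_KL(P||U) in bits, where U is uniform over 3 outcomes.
0.9653 bits

U(i) = 1/3 for all i

D_KL(P||U) = Σ P(x) log₂(P(x) / (1/3))
           = Σ P(x) log₂(P(x)) + log₂(3)
           = log₂(3) - H(P)

H(P) = -Σ P(x) log₂(P(x)):
  -P(1)·log₂(P(1)) = -(0.124)·log₂(0.124) = 0.37344
  -P(2)·log₂(P(2)) = -(0.01)·log₂(0.01) = 0.06644
  -P(3)·log₂(P(3)) = -(0.866)·log₂(0.866) = 0.17975
H(P) = 0.37344 + 0.06644 + 0.17975 = 0.61963 bits

log₂(3) = 1.58496 bits

D_KL(P||U) = 1.58496 - 0.61963 = 0.96533 ≈ 0.9653 bits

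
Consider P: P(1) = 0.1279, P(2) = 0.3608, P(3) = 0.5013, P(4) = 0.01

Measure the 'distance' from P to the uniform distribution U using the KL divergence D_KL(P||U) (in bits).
0.5240 bits

U(i) = 1/4 for all i

D_KL(P||U) = Σ P(x) log₂(P(x) / (1/4))
           = Σ P(x) log₂(P(x)) + log₂(4)
           = log₂(4) - H(P)

H(P) = -Σ P(x) log₂(P(x)):
  -P(1)·log₂(P(1)) = -(0.1279)·log₂(0.1279) = 0.37947
  -P(2)·log₂(P(2)) = -(0.3608)·log₂(0.3608) = 0.53064
  -P(3)·log₂(P(3)) = -(0.5013)·log₂(0.5013) = 0.49942
  -P(4)·log₂(P(4)) = -(0.01)·log₂(0.01) = 0.06644
H(P) = 0.37947 + 0.53064 + 0.49942 + 0.06644 = 1.47597 bits

log₂(4) = 2.00000 bits

D_KL(P||U) = 2.00000 - 1.47597 = 0.52403 ≈ 0.5240 bits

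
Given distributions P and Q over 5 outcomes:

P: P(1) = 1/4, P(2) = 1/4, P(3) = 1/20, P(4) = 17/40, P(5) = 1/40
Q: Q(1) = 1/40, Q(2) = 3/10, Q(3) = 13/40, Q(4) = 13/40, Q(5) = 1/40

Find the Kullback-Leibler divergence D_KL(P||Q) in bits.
0.7942 bits

D_KL(P||Q) = Σ P(x) log₂(P(x)/Q(x))

Computing term by term:
  P(1)·log₂(P(1)/Q(1)) = (1/4)·log₂((1/4)/(1/40)) = 0.83048
  P(2)·log₂(P(2)/Q(2)) = (1/4)·log₂((1/4)/(3/10)) = -0.06576
  P(3)·log₂(P(3)/Q(3)) = (1/20)·log₂((1/20)/(13/40)) = -0.13502
  P(4)·log₂(P(4)/Q(4)) = (17/40)·log₂((17/40)/(13/40)) = 0.16448
  P(5)·log₂(P(5)/Q(5)) = (1/40)·log₂((1/40)/(1/40)) = 0.00000

D_KL(P||Q) = 0.83048 - 0.06576 - 0.13502 + 0.16448 + 0.00000 = 0.79418 ≈ 0.7942 bits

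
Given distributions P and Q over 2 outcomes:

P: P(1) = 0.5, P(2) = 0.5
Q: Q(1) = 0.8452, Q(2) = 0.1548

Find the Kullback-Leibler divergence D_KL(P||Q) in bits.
0.4671 bits

D_KL(P||Q) = Σ P(x) log₂(P(x)/Q(x))

Computing term by term:
  P(1)·log₂(P(1)/Q(1)) = 0.5·log₂(0.5/0.8452) = -0.37868
  P(2)·log₂(P(2)/Q(2)) = 0.5·log₂(0.5/0.1548) = 0.84576

D_KL(P||Q) = -0.37868 + 0.84576 = 0.46708 ≈ 0.4671 bits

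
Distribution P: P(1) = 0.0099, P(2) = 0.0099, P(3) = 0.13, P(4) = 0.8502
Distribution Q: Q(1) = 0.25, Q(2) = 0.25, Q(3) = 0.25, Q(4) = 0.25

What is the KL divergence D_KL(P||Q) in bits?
1.2865 bits

D_KL(P||Q) = Σ P(x) log₂(P(x)/Q(x))

Computing term by term:
  P(1)·log₂(P(1)/Q(1)) = 0.0099·log₂(0.0099/0.25) = -0.04612
  P(2)·log₂(P(2)/Q(2)) = 0.0099·log₂(0.0099/0.25) = -0.04612
  P(3)·log₂(P(3)/Q(3)) = 0.13·log₂(0.13/0.25) = -0.12264
  P(4)·log₂(P(4)/Q(4)) = 0.8502·log₂(0.8502/0.25) = 1.50135

D_KL(P||Q) = -0.04612 - 0.04612 - 0.12264 + 1.50135 = 1.28647 ≈ 1.2865 bits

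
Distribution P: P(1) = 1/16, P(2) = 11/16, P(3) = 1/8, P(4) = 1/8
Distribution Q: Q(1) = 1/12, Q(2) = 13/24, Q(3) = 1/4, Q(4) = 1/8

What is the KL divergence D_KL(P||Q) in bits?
0.0855 bits

D_KL(P||Q) = Σ P(x) log₂(P(x)/Q(x))

Computing term by term:
  P(1)·log₂(P(1)/Q(1)) = (1/16)·log₂((1/16)/(1/12)) = -0.02594
  P(2)·log₂(P(2)/Q(2)) = (11/16)·log₂((11/16)/(13/24)) = 0.23647
  P(3)·log₂(P(3)/Q(3)) = (1/8)·log₂((1/8)/(1/4)) = -0.12500
  P(4)·log₂(P(4)/Q(4)) = (1/8)·log₂((1/8)/(1/8)) = 0.00000

D_KL(P||Q) = -0.02594 + 0.23647 - 0.12500 + 0.00000 = 0.08553 ≈ 0.0855 bits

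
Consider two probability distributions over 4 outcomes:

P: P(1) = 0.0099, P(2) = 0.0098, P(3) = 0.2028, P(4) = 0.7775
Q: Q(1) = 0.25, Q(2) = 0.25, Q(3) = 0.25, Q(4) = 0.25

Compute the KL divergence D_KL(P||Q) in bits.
1.1196 bits

D_KL(P||Q) = Σ P(x) log₂(P(x)/Q(x))

Computing term by term:
  P(1)·log₂(P(1)/Q(1)) = 0.0099·log₂(0.0099/0.25) = -0.04612
  P(2)·log₂(P(2)/Q(2)) = 0.0098·log₂(0.0098/0.25) = -0.04580
  P(3)·log₂(P(3)/Q(3)) = 0.2028·log₂(0.2028/0.25) = -0.06122
  P(4)·log₂(P(4)/Q(4)) = 0.7775·log₂(0.7775/0.25) = 1.27270

D_KL(P||Q) = -0.04612 - 0.04580 - 0.06122 + 1.27270 = 1.11956 ≈ 1.1196 bits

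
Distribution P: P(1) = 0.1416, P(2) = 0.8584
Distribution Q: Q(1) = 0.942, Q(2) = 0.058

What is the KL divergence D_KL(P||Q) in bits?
2.9499 bits

D_KL(P||Q) = Σ P(x) log₂(P(x)/Q(x))

Computing term by term:
  P(1)·log₂(P(1)/Q(1)) = 0.1416·log₂(0.1416/0.942) = -0.38712
  P(2)·log₂(P(2)/Q(2)) = 0.8584·log₂(0.8584/0.058) = 3.33705

D_KL(P||Q) = -0.38712 + 3.33705 = 2.94993 ≈ 2.9499 bits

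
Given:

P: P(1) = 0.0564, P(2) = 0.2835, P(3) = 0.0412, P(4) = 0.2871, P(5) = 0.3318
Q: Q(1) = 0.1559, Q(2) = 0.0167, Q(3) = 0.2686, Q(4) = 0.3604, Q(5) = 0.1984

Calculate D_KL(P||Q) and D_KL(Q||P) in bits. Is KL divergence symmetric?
D_KL(P||Q) = 1.1160 bits, D_KL(Q||P) = 0.8580 bits. No, KL divergence is not symmetric.

D_KL(P||Q) = Σ P(x) log₂(P(x)/Q(x))

Computing term by term:
  P(1)·log₂(P(1)/Q(1)) = 0.0564·log₂(0.0564/0.1559) = -0.08273
  P(2)·log₂(P(2)/Q(2)) = 0.2835·log₂(0.2835/0.0167) = 1.15822
  P(3)·log₂(P(3)/Q(3)) = 0.0412·log₂(0.0412/0.2686) = -0.11144
  P(4)·log₂(P(4)/Q(4)) = 0.2871·log₂(0.2871/0.3604) = -0.09418
  P(5)·log₂(P(5)/Q(5)) = 0.3318·log₂(0.3318/0.1984) = 0.24616

D_KL(P||Q) = -0.08273 + 1.15822 - 0.11144 - 0.09418 + 0.24616 = 1.11603 ≈ 1.1160 bits

D_KL(Q||P) = Σ Q(x) log₂(Q(x)/P(x))

Computing term by term:
  Q(1)·log₂(Q(1)/P(1)) = 0.1559·log₂(0.1559/0.0564) = 0.22868
  Q(2)·log₂(Q(2)/P(2)) = 0.0167·log₂(0.0167/0.2835) = -0.06823
  Q(3)·log₂(Q(3)/P(3)) = 0.2686·log₂(0.2686/0.0412) = 0.72649
  Q(4)·log₂(Q(4)/P(4)) = 0.3604·log₂(0.3604/0.2871) = 0.11823
  Q(5)·log₂(Q(5)/P(5)) = 0.1984·log₂(0.1984/0.3318) = -0.14719

D_KL(Q||P) = 0.22868 - 0.06823 + 0.72649 + 0.11823 - 0.14719 = 0.85798 ≈ 0.8580 bits

These are NOT equal (difference: 0.2580 bits). KL divergence is asymmetric: D_KL(P||Q) ≠ D_KL(Q||P) in general.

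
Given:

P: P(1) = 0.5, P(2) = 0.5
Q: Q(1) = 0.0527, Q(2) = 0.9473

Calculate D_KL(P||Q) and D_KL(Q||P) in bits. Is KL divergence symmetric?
D_KL(P||Q) = 1.1621 bits, D_KL(Q||P) = 0.7022 bits. No, KL divergence is not symmetric.

D_KL(P||Q) = Σ P(x) log₂(P(x)/Q(x))

Computing term by term:
  P(1)·log₂(P(1)/Q(1)) = 0.5·log₂(0.5/0.0527) = 1.62303
  P(2)·log₂(P(2)/Q(2)) = 0.5·log₂(0.5/0.9473) = -0.46095

D_KL(P||Q) = 1.62303 - 0.46095 = 1.16208 ≈ 1.1621 bits

D_KL(Q||P) = Σ Q(x) log₂(Q(x)/P(x))

Computing term by term:
  Q(1)·log₂(Q(1)/P(1)) = 0.0527·log₂(0.0527/0.5) = -0.17107
  Q(2)·log₂(Q(2)/P(2)) = 0.9473·log₂(0.9473/0.5) = 0.87331

D_KL(Q||P) = -0.17107 + 0.87331 = 0.70224 ≈ 0.7022 bits

These are NOT equal (difference: 0.4599 bits). KL divergence is asymmetric: D_KL(P||Q) ≠ D_KL(Q||P) in general.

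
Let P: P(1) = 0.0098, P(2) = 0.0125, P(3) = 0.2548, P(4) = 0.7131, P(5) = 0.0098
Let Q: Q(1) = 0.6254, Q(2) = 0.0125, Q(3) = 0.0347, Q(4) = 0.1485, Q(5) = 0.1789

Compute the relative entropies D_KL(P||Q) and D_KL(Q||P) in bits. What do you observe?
D_KL(P||Q) = 2.2473 bits, D_KL(Q||P) = 4.0635 bits. The two directions give different values (D_KL(Q||P) exceeds D_KL(P||Q) by 1.8162 bits): KL divergence is asymmetric.

D_KL(P||Q) = Σ P(x) log₂(P(x)/Q(x))

Computing term by term:
  P(1)·log₂(P(1)/Q(1)) = 0.0098·log₂(0.0098/0.6254) = -0.05876
  P(2)·log₂(P(2)/Q(2)) = 0.0125·log₂(0.0125/0.0125) = 0.00000
  P(3)·log₂(P(3)/Q(3)) = 0.2548·log₂(0.2548/0.0347) = 0.73290
  P(4)·log₂(P(4)/Q(4)) = 0.7131·log₂(0.7131/0.1485) = 1.61420
  P(5)·log₂(P(5)/Q(5)) = 0.0098·log₂(0.0098/0.1789) = -0.04106

D_KL(P||Q) = -0.05876 + 0.00000 + 0.73290 + 1.61420 - 0.04106 = 2.24728 ≈ 2.2473 bits

D_KL(Q||P) = Σ Q(x) log₂(Q(x)/P(x))

Computing term by term:
  Q(1)·log₂(Q(1)/P(1)) = 0.6254·log₂(0.6254/0.0098) = 3.74981
  Q(2)·log₂(Q(2)/P(2)) = 0.0125·log₂(0.0125/0.0125) = 0.00000
  Q(3)·log₂(Q(3)/P(3)) = 0.0347·log₂(0.0347/0.2548) = -0.09981
  Q(4)·log₂(Q(4)/P(4)) = 0.1485·log₂(0.1485/0.7131) = -0.33615
  Q(5)·log₂(Q(5)/P(5)) = 0.1789·log₂(0.1789/0.0098) = 0.74963

D_KL(Q||P) = 3.74981 + 0.00000 - 0.09981 - 0.33615 + 0.74963 = 4.06348 ≈ 4.0635 bits

These are NOT equal (difference: 1.8162 bits). KL divergence is asymmetric: D_KL(P||Q) ≠ D_KL(Q||P) in general.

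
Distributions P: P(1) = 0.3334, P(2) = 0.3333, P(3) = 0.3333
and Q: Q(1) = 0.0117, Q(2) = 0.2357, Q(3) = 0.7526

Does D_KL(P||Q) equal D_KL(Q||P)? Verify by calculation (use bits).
D_KL(P||Q) = 1.3862 bits, D_KL(Q||P) = 0.7100 bits. No — D_KL(P||Q) ≠ D_KL(Q||P) for this pair.

D_KL(P||Q) = Σ P(x) log₂(P(x)/Q(x))

Computing term by term:
  P(1)·log₂(P(1)/Q(1)) = 0.3334·log₂(0.3334/0.0117) = 1.61121
  P(2)·log₂(P(2)/Q(2)) = 0.3333·log₂(0.3333/0.2357) = 0.16661
  P(3)·log₂(P(3)/Q(3)) = 0.3333·log₂(0.3333/0.7526) = -0.39165

D_KL(P||Q) = 1.61121 + 0.16661 - 0.39165 = 1.38617 ≈ 1.3862 bits

D_KL(Q||P) = Σ Q(x) log₂(Q(x)/P(x))

Computing term by term:
  Q(1)·log₂(Q(1)/P(1)) = 0.0117·log₂(0.0117/0.3334) = -0.05654
  Q(2)·log₂(Q(2)/P(2)) = 0.2357·log₂(0.2357/0.3333) = -0.11782
  Q(3)·log₂(Q(3)/P(3)) = 0.7526·log₂(0.7526/0.3333) = 0.88435

D_KL(Q||P) = -0.05654 - 0.11782 + 0.88435 = 0.70999 ≈ 0.7100 bits

These are NOT equal (difference: 0.6762 bits). KL divergence is asymmetric: D_KL(P||Q) ≠ D_KL(Q||P) in general.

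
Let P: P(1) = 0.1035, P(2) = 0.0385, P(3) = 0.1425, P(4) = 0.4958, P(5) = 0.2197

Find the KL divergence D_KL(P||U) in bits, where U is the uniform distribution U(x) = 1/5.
0.4196 bits

U(i) = 1/5 for all i

D_KL(P||U) = Σ P(x) log₂(P(x) / (1/5))
           = Σ P(x) log₂(P(x)) + log₂(5)
           = log₂(5) - H(P)

H(P) = -Σ P(x) log₂(P(x)):
  -P(1)·log₂(P(1)) = -(0.1035)·log₂(0.1035) = 0.33868
  -P(2)·log₂(P(2)) = -(0.0385)·log₂(0.0385) = 0.18091
  -P(3)·log₂(P(3)) = -(0.1425)·log₂(0.1425) = 0.40056
  -P(4)·log₂(P(4)) = -(0.4958)·log₂(0.4958) = 0.50183
  -P(5)·log₂(P(5)) = -(0.2197)·log₂(0.2197) = 0.48035
H(P) = 0.33868 + 0.18091 + 0.40056 + 0.50183 + 0.48035 = 1.90233 bits

log₂(5) = 2.32193 bits

D_KL(P||U) = 2.32193 - 1.90233 = 0.41960 ≈ 0.4196 bits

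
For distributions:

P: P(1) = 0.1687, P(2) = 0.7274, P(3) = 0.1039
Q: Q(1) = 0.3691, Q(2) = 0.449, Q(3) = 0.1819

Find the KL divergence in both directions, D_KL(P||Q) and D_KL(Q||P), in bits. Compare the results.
D_KL(P||Q) = 0.2318 bits, D_KL(Q||P) = 0.2514 bits. D_KL(Q||P) is larger than D_KL(P||Q) by 0.0196 bits; the two directions differ.

D_KL(P||Q) = Σ P(x) log₂(P(x)/Q(x))

Computing term by term:
  P(1)·log₂(P(1)/Q(1)) = 0.1687·log₂(0.1687/0.3691) = -0.19056
  P(2)·log₂(P(2)/Q(2)) = 0.7274·log₂(0.7274/0.449) = 0.50629
  P(3)·log₂(P(3)/Q(3)) = 0.1039·log₂(0.1039/0.1819) = -0.08395

D_KL(P||Q) = -0.19056 + 0.50629 - 0.08395 = 0.23178 ≈ 0.2318 bits

D_KL(Q||P) = Σ Q(x) log₂(Q(x)/P(x))

Computing term by term:
  Q(1)·log₂(Q(1)/P(1)) = 0.3691·log₂(0.3691/0.1687) = 0.41692
  Q(2)·log₂(Q(2)/P(2)) = 0.449·log₂(0.449/0.7274) = -0.31252
  Q(3)·log₂(Q(3)/P(3)) = 0.1819·log₂(0.1819/0.1039) = 0.14697

D_KL(Q||P) = 0.41692 - 0.31252 + 0.14697 = 0.25137 ≈ 0.2514 bits

These are NOT equal (difference: 0.0196 bits). KL divergence is asymmetric: D_KL(P||Q) ≠ D_KL(Q||P) in general.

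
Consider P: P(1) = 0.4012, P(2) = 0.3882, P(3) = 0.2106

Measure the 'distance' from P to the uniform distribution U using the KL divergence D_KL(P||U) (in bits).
0.0531 bits

U(i) = 1/3 for all i

D_KL(P||U) = Σ P(x) log₂(P(x) / (1/3))
           = Σ P(x) log₂(P(x)) + log₂(3)
           = log₂(3) - H(P)

H(P) = -Σ P(x) log₂(P(x)):
  -P(1)·log₂(P(1)) = -(0.4012)·log₂(0.4012) = 0.52862
  -P(2)·log₂(P(2)) = -(0.3882)·log₂(0.3882) = 0.52994
  -P(3)·log₂(P(3)) = -(0.2106)·log₂(0.2106) = 0.47331
H(P) = 0.52862 + 0.52994 + 0.47331 = 1.53187 bits

log₂(3) = 1.58496 bits

D_KL(P||U) = 1.58496 - 1.53187 = 0.05309 ≈ 0.0531 bits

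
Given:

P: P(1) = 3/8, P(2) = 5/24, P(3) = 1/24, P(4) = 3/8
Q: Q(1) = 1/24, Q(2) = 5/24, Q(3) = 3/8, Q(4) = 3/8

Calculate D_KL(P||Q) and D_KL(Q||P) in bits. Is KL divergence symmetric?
D_KL(P||Q) = 1.0566 bits, D_KL(Q||P) = 1.0566 bits. The two values coincide for this particular pair, but no — KL divergence is not symmetric in general.

D_KL(P||Q) = Σ P(x) log₂(P(x)/Q(x))

Computing term by term:
  P(1)·log₂(P(1)/Q(1)) = (3/8)·log₂((3/8)/(1/24)) = 1.18872
  P(2)·log₂(P(2)/Q(2)) = (5/24)·log₂((5/24)/(5/24)) = 0.00000
  P(3)·log₂(P(3)/Q(3)) = (1/24)·log₂((1/24)/(3/8)) = -0.13208
  P(4)·log₂(P(4)/Q(4)) = (3/8)·log₂((3/8)/(3/8)) = 0.00000

D_KL(P||Q) = 1.18872 + 0.00000 - 0.13208 + 0.00000 = 1.05664 ≈ 1.0566 bits

D_KL(Q||P) = Σ Q(x) log₂(Q(x)/P(x))

Computing term by term:
  Q(1)·log₂(Q(1)/P(1)) = (1/24)·log₂((1/24)/(3/8)) = -0.13208
  Q(2)·log₂(Q(2)/P(2)) = (5/24)·log₂((5/24)/(5/24)) = 0.00000
  Q(3)·log₂(Q(3)/P(3)) = (3/8)·log₂((3/8)/(1/24)) = 1.18872
  Q(4)·log₂(Q(4)/P(4)) = (3/8)·log₂((3/8)/(3/8)) = 0.00000

D_KL(Q||P) = -0.13208 + 0.00000 + 1.18872 + 0.00000 = 1.05664 ≈ 1.0566 bits

These ARE equal here. Q is P with outcomes relabeled (Q(1) = P(3), Q(3) = P(1)) by a relabeling that is its own inverse, so the two sums contain exactly the same terms in a different order. This is a special case — KL divergence is not symmetric in general: D_KL(P||Q) ≠ D_KL(Q||P) for most P, Q.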